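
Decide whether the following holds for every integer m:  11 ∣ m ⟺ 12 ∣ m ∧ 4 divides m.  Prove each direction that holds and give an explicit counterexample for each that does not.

Neither direction holds.

Forward direction. This fails: take m = 11. Certainly 11 ∣ 11, but 12 ∤ 11.

Converse. This fails: take m = 12. Both 12 ∣ 12 and 4 ∣ 12, yet 12 is not a multiple of 11 (since 12 = 1·11 + 1), so 11 ∤ 12.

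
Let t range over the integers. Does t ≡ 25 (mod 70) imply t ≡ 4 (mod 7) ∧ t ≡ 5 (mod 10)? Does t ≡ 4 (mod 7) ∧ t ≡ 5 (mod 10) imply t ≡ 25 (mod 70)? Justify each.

Both implications hold.

Forward direction. Suppose t ≡ 25 (mod 70); write t = 70j + 25. Since 7 ∣ 70, reducing mod 7 gives t ≡ 25 ≡ 4 (mod 7); since 10 ∣ 70, reducing mod 10 gives t ≡ 25 ≡ 5 (mod 10).

Converse. If t ≡ 4 (mod 7) and t ≡ 5 (mod 10), then by the Chinese remainder theorem t ≡ 25 (mod 70). This is exactly t ≡ 25 (mod 70).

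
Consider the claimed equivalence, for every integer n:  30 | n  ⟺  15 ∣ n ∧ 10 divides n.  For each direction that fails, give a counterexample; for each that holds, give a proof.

Both directions hold.

Converse. Suppose 15 ∣ n and 10 ∣ n. Any common multiple of 15 and 10 is a multiple of their lcm; here lcm(15, 10) = 15·10/gcd(15, 10) = 150/5 = 30, so 30 ∣ n.

Forward direction. If 30 ∣ n, write n = 30q. Since 30 = 2·15, n = 15·(2q), so 15 ∣ n; and since 30 = 3·10, n = 10·(3q), so 10 ∣ n.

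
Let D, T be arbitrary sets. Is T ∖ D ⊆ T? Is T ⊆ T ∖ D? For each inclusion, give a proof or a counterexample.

(⊆) holds; (⊇) fails.

(⊇) This inclusion fails. Take D = {1}, T = {1}; then 1 ∈ T but 1 ∉ T ∖ D.

(⊆) Let x ∈ T ∖ D. Then x ∈ T and x ∉ D, from which x ∈ T.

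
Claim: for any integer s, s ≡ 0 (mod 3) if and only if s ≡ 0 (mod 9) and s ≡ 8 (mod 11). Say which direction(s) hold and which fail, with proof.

Not equivalent: only (⇐) holds.

[⇒] This fails: s = 0 gives 0 ≡ 0 (mod 3) but 0 ≡ 0 (mod 11), so the conjunction on the right does not hold.

[⇐] Conversely, if s ≡ 0 (mod 9) and s ≡ 8 (mod 11), then by the Chinese remainder theorem s ≡ 63 (mod 99). Since 63 ≡ 0 (mod 3) and 3 ∣ 99, we get s ≡ 0 (mod 3).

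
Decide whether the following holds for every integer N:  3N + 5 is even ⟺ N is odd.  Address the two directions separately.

(⇐) Suppose N is odd; write N = 2j + 1. Then 3N + 5 = 3·(2j + 1) + 5 = 2·3j + 8, which is even.

(⇒) Suppose 3N + 5 is even. Since 3 is odd, 3N and N have the same parity, so 3N + 5 ≡ N + 5 (mod 2). As 5 is odd, 3N + 5 is even exactly when N is odd. Thus N is odd.

The biconditional holds.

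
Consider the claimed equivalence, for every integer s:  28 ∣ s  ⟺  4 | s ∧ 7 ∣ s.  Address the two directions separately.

[⇐] Suppose 4 ∣ s and 7 ∣ s. Any common multiple of 4 and 7 is a multiple of their lcm; here gcd(4, 7) = 1, so lcm(4, 7) = 4·7 = 28, so 28 ∣ s.

[⇒] If 28 ∣ s, write s = 28q. Since 28 = 7·4, s = 4·(7q), so 4 ∣ s; and since 28 = 4·7, s = 7·(4q), so 7 ∣ s.

The biconditional holds.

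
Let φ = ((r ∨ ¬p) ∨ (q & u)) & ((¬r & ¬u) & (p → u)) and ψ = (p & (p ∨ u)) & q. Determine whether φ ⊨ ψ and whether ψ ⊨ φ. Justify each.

Neither direction holds.

Forward direction. This fails. Under r = F, p = F, q = F, u = F, the left side is true but the right side is false.

Converse. This fails. Under r = F, p = T, q = T, u = T, the left side is false but the right side is true.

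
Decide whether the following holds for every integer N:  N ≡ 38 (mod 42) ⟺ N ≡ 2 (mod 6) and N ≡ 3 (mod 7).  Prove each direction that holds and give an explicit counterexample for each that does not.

Forward direction. Suppose N ≡ 38 (mod 42); write N = 42j + 38. Since 6 ∣ 42, reducing mod 6 gives N ≡ 38 ≡ 2 (mod 6); since 7 ∣ 42, reducing mod 7 gives N ≡ 38 ≡ 3 (mod 7).

Converse. If N ≡ 2 (mod 6) and N ≡ 3 (mod 7), then by the Chinese remainder theorem N ≡ 38 (mod 42). This is exactly N ≡ 38 (mod 42).

The biconditional holds.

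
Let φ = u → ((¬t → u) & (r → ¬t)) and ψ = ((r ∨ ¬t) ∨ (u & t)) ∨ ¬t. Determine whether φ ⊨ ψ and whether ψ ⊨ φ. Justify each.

Neither implication holds.

Forward direction. This fails. Under r = F, t = T, u = F, the left side is true but the right side is false.

Converse. This fails. Under r = T, t = T, u = T, the left side is false but the right side is true.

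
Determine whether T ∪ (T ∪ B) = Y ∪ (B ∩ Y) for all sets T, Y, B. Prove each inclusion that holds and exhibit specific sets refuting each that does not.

Forward inclusion. This inclusion fails. Take T = {1}, Y = ∅, B = ∅; then 1 ∈ T ∪ (T ∪ B) but 1 ∉ Y ∪ (B ∩ Y).

Reverse inclusion. This inclusion fails. Take T = ∅, Y = {1}, B = ∅; then 1 ∈ Y ∪ (B ∩ Y) but 1 ∉ T ∪ (T ∪ B).

Both inclusions fail.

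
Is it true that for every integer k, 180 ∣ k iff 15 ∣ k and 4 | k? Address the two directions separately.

Forward direction. If 180 ∣ k, write k = 180q. Since 180 = 12·15, k = 15·(12q), so 15 ∣ k; and since 180 = 45·4, k = 4·(45q), so 4 ∣ k.

Converse. This fails: take k = 60. Both 15 ∣ 60 and 4 ∣ 60, yet 60 is not a multiple of 180 (since 60 = 0·180 + 60), so 180 ∤ 60.

Only the forward implication holds.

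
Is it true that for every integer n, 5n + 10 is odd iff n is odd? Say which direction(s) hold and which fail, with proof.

Both directions hold; the statement is true.

Forward direction. Suppose 5n + 10 is odd. Since 5 is odd, 5n and n have the same parity, so 5n + 10 ≡ n + 10 (mod 2). As 10 is even, 5n + 10 is odd exactly when n is odd. Thus n is odd.

Converse. Suppose n is odd; write n = 2j + 1. Then 5n + 10 = 5·(2j + 1) + 10 = 2·5j + 15, which is odd.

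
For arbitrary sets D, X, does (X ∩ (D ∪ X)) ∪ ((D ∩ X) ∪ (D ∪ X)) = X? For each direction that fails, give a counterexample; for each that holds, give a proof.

Only the reverse inclusion holds.

Reverse inclusion. Let x ∈ X. Then either x ∈ X and x ∉ D; or x ∈ D ∩ X. In each case x ∈ (X ∩ (D ∪ X)) ∪ ((D ∩ X) ∪ (D ∪ X)), so X ⊆ (X ∩ (D ∪ X)) ∪ ((D ∩ X) ∪ (D ∪ X)).

Forward inclusion. This inclusion fails. Take D = {1}, X = ∅; then 1 ∈ (X ∩ (D ∪ X)) ∪ ((D ∩ X) ∪ (D ∪ X)) but 1 ∉ X.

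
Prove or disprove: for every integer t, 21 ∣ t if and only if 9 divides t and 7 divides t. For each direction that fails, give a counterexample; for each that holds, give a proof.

The forward direction fails; the converse holds.

(⇒) This fails: take t = 21. Certainly 21 ∣ 21, but 9 ∤ 21.

(⇐) Suppose 9 ∣ t and 7 ∣ t. Any common multiple of 9 and 7 is a multiple of their lcm; here gcd(9, 7) = 1, so lcm(9, 7) = 9·7 = 63, so 63 ∣ t. Since 21 ∣ 63, it follows that 21 ∣ t.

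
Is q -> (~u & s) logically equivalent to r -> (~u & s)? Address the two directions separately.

(⇒) This fails. Under q = F, r = T, u = F, s = F, the left side is true but the right side is false.

(⇐) This fails. Under q = T, r = F, u = F, s = F, the left side is false but the right side is true.

Neither implication holds.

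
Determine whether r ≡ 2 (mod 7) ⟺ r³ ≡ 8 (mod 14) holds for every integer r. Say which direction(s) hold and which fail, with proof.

Neither implication holds.

[⇒] This fails: take r = 9. Then 9 ≡ 2 (mod 7), but 9³ = 729 ≡ 1 (mod 14), not 8.

[⇐] This fails: take r = 4. Then 4³ = 64 ≡ 8 (mod 14), yet 4 ≡ 4 (mod 7), not 2.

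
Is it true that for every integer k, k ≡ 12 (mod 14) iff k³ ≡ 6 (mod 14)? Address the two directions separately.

Not equivalent: only (⇒) holds.

(⟹) Suppose k ≡ 12 (mod 14). Write k = 14j + 12. Then (14j + 12)³ = 2744j³ + 7056j² + 6048j + 1728 = 14(196j³ + 504j² + 432j + 123) + 6, so k³ ≡ 6 (mod 14).

(⟸) This fails: take k = 6. Then 6³ = 216 ≡ 6 (mod 14), yet 6 ≡ 6 (mod 14), not 12.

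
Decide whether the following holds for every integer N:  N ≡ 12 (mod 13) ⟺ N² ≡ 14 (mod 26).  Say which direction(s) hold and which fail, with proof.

Both directions fail.

Forward direction. This fails: take N = 25. Then 25 ≡ 12 (mod 13), but 25² = 625 ≡ 1 (mod 26), not 14.

Converse. This fails: take N = 14. Then 14² = 196 ≡ 14 (mod 26), yet 14 ≡ 1 (mod 13), not 12.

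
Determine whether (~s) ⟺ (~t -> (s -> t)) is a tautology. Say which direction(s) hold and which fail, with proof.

(⟹) Assume the antecedent. If s is true, the antecedent cannot hold. If s is false, ~t -> (s -> t) reduces to true regardless of the other variables. Either way ~t -> (s -> t) holds.

(⟸) This fails. Under s = T, t = T, the left side is false but the right side is true.

The forward direction holds; the converse fails.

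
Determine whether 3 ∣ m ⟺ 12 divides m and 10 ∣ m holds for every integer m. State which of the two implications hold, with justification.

(⟹) This fails: take m = 3. Certainly 3 ∣ 3, but 12 ∤ 3.

(⟸) Suppose 12 ∣ m and 10 ∣ m. Any common multiple of 12 and 10 is a multiple of their lcm; here lcm(12, 10) = 12·10/gcd(12, 10) = 120/2 = 60, so 60 ∣ m. Since 3 ∣ 60, it follows that 3 ∣ m.

The forward direction fails; the converse holds.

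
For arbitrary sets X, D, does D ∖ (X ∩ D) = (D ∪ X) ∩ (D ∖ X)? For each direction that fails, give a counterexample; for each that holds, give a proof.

Forward inclusion. Let x ∈ D ∖ (X ∩ D). Then x ∈ D and x ∉ X, from which x ∈ (D ∪ X) ∩ (D ∖ X).

Reverse inclusion. Let x ∈ (D ∪ X) ∩ (D ∖ X). Then x ∈ D and x ∉ X, from which x ∈ D ∖ (X ∩ D).

Both inclusions hold.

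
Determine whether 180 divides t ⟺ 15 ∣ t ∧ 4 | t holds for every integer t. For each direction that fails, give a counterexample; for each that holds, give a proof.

Only the forward implication holds.

[⇒] If 180 ∣ t, write t = 180q. Since 180 = 12·15, t = 15·(12q), so 15 ∣ t; and since 180 = 45·4, t = 4·(45q), so 4 ∣ t.

[⇐] This fails: take t = 60. Both 15 ∣ 60 and 4 ∣ 60, yet 60 is not a multiple of 180 (since 60 = 0·180 + 60), so 180 ∤ 60.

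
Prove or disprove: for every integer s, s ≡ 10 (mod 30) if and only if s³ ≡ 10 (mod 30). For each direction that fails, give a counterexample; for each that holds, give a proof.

Both directions hold; the statement is true.

(→) Suppose s ≡ 10 (mod 30). Write s = 30j + 10. Then (30j + 10)³ = 27000j³ + 27000j² + 9000j + 1000 = 30(900j³ + 900j² + 300j + 33) + 10, so s³ ≡ 10 (mod 30).

(←) Conversely, suppose s³ ≡ 10 (mod 30). The only residue r in {0, …, 29} with r³ ≡ 10 (mod 30) is r = 10, so s ≡ 10 (mod 30).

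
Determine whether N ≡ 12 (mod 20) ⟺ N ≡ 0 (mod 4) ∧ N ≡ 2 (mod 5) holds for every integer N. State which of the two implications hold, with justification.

(⟹) Suppose N ≡ 12 (mod 20); write N = 20j + 12. Since 4 ∣ 20, reducing mod 4 gives N ≡ 12 ≡ 0 (mod 4); since 5 ∣ 20, reducing mod 5 gives N ≡ 12 ≡ 2 (mod 5).

(⟸) Conversely, if N ≡ 0 (mod 4) and N ≡ 2 (mod 5), then by the Chinese remainder theorem N ≡ 12 (mod 20). This is exactly N ≡ 12 (mod 20).

Both directions hold; the statement is true.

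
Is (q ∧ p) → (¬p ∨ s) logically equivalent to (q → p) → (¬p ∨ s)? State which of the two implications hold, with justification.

[⇒] This fails. Under q = F, s = F, p = T, the left side is true but the right side is false.

[⇐] Assume the antecedent. If s is true, (q ∧ p) → (¬p ∨ s) reduces to true regardless of the other variables. If s is false, the antecedent forces (q = F, s = F, p = F) or (q = T, s = F, p = F), and (q ∧ p) → (¬p ∨ s) holds there. Either way (q ∧ p) → (¬p ∨ s) holds.

Not equivalent: only (⇐) holds.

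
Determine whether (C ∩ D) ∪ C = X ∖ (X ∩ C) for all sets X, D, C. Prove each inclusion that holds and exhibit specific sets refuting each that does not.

(⊆) This inclusion fails. Take X = ∅, D = ∅, C = {1}; then 1 ∈ (C ∩ D) ∪ C but 1 ∉ X ∖ (X ∩ C).

(⊇) This inclusion fails. Take X = {1}, D = ∅, C = ∅; then 1 ∈ X ∖ (X ∩ C) but 1 ∉ (C ∩ D) ∪ C.

Both inclusions fail.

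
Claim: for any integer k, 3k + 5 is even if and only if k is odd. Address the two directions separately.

(⟹) Suppose 3k + 5 is even. Since 3 is odd, 3k and k have the same parity, so 3k + 5 ≡ k + 5 (mod 2). As 5 is odd, 3k + 5 is even exactly when k is odd. Thus k is odd.

(⟸) Conversely, suppose k is odd; write k = 2j + 1. Then 3k + 5 = 3·(2j + 1) + 5 = 2·3j + 8, which is even.

The biconditional holds.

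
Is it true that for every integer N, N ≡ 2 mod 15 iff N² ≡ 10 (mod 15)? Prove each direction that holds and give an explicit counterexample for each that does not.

Neither implication holds.

Forward direction. This fails: take N = 2. Then 2 ≡ 2 (mod 15), but 2² = 4 ≡ 4 (mod 15), not 10.

Converse. This fails: take N = 5. Then 5² = 25 ≡ 10 (mod 15), yet 5 ≡ 5 (mod 15), not 2.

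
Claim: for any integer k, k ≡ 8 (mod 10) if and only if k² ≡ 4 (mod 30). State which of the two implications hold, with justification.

(⇒) fails and (⇐) fails.

[⇒] This fails: take k = 18. Then 18 ≡ 8 (mod 10), but 18² = 324 ≡ 24 (mod 30), not 4.

[⇐] This fails: take k = 2. Then 2² = 4 ≡ 4 (mod 30), yet 2 ≡ 2 (mod 10), not 8.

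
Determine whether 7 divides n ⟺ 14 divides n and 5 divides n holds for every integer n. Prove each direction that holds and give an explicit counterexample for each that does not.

Not equivalent: only (⇐) holds.

(⇒) This fails: take n = 7. Certainly 7 ∣ 7, but 14 ∤ 7.

(⇐) Suppose 14 ∣ n and 5 ∣ n. Any common multiple of 14 and 5 is a multiple of their lcm; here gcd(14, 5) = 1, so lcm(14, 5) = 14·5 = 70, so 70 ∣ n. Since 7 ∣ 70, it follows that 7 ∣ n.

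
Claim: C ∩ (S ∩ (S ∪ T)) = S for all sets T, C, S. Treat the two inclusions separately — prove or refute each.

Only the forward inclusion holds.

(⟹) Let x ∈ C ∩ (S ∩ (S ∪ T)). Then either x ∈ C ∩ S and x ∉ T; or x ∈ T ∩ C ∩ S. In each case x ∈ S, so C ∩ (S ∩ (S ∪ T)) ⊆ S.

(⟸) This inclusion fails. Take T = ∅, C = ∅, S = {1}; then 1 ∈ S but 1 ∉ C ∩ (S ∩ (S ∪ T)).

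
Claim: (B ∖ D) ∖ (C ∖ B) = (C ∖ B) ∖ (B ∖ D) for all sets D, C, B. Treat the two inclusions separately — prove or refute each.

(⊆) This inclusion fails. Take D = ∅, C = ∅, B = {1}; then 1 ∈ (B ∖ D) ∖ (C ∖ B) but 1 ∉ (C ∖ B) ∖ (B ∖ D).

(⊇) This inclusion fails. Take D = ∅, C = {1}, B = ∅; then 1 ∈ (C ∖ B) ∖ (B ∖ D) but 1 ∉ (B ∖ D) ∖ (C ∖ B).

(⊆) fails and (⊇) fails.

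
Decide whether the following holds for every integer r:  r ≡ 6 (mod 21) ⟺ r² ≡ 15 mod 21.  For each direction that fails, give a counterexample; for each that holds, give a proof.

Only the forward direction holds.

(←) This fails: take r = 15. Then 15² = 225 ≡ 15 (mod 21), yet 15 ≡ 15 (mod 21), not 6.

(→) Suppose r ≡ 6 (mod 21). Write r = 21j + 6. Then (21j + 6)² = 441j² + 252j + 36 = 21(21j² + 12j + 1) + 15, so r² ≡ 15 (mod 21).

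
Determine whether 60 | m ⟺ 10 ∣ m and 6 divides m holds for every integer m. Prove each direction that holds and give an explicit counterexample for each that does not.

(⇒) If 60 ∣ m, write m = 60q. Since 60 = 6·10, m = 10·(6q), so 10 ∣ m; and since 60 = 10·6, m = 6·(10q), so 6 ∣ m.

(⇐) This fails: take m = 30. Both 10 ∣ 30 and 6 ∣ 30, yet 30 is not a multiple of 60 (since 30 = 0·60 + 30), so 60 ∤ 30.

Only the forward direction holds.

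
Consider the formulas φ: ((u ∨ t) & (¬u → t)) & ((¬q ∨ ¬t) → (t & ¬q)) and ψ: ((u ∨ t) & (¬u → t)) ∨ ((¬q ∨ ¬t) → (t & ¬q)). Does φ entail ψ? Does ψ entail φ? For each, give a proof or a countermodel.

The forward direction holds; the converse fails.

Forward direction. Assume the antecedent. If t is true, the consequent reduces to true regardless of the other variables. If t is false, the antecedent cannot hold. Either way the consequent holds.

Converse. This fails. Under t = F, q = F, u = T, the left side is false but the right side is true.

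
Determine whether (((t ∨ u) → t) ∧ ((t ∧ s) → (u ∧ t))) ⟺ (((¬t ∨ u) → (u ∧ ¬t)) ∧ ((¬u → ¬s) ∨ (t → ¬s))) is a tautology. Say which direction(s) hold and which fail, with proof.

(⇒) This fails. Under s = F, u = F, t = F, the left side is true but the right side is false.

(⇐) This fails. Under s = F, u = T, t = F, the left side is false but the right side is true.

(⇒) fails and (⇐) fails.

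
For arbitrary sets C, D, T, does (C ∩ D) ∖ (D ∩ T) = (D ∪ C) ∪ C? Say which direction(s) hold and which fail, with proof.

Forward inclusion. Let x ∈ (C ∩ D) ∖ (D ∩ T). Then x ∈ C ∩ D and x ∉ T, from which x ∈ (D ∪ C) ∪ C.

Reverse inclusion. This inclusion fails. Take C = {1}, D = ∅, T = ∅; then 1 ∈ (D ∪ C) ∪ C but 1 ∉ (C ∩ D) ∖ (D ∩ T).

Only the forward inclusion holds.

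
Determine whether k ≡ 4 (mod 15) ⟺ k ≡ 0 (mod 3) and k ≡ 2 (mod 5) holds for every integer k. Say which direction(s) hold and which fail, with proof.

(⇒) This fails: k = 4 gives 4 ≡ 4 (mod 15) but 4 ≡ 1 (mod 3), so the conjunction on the right does not hold.

(⇐) This fails: k = 12 satisfies both congruences on the right (12 ≡ 0 mod 3 and 12 ≡ 2 mod 5) yet 12 ≡ 12 (mod 15), not 4.

(⇒) fails and (⇐) fails.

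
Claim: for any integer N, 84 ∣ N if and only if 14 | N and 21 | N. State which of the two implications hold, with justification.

(⇐) This fails: take N = 42. Both 14 ∣ 42 and 21 ∣ 42, yet 42 is not a multiple of 84 (since 42 = 0·84 + 42), so 84 ∤ 42.

(⇒) If 84 ∣ N, write N = 84q. Since 84 = 6·14, N = 14·(6q), so 14 ∣ N; and since 84 = 4·21, N = 21·(4q), so 21 ∣ N.

Only the forward direction holds.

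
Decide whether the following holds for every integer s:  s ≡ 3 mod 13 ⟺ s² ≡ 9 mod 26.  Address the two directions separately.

(⟹) This fails: take s = 16. Then 16 ≡ 3 (mod 13), but 16² = 256 ≡ 22 (mod 26), not 9.

(⟸) This fails: take s = 23. Then 23² = 529 ≡ 9 (mod 26), yet 23 ≡ 10 (mod 13), not 3.

(⇒) fails and (⇐) fails.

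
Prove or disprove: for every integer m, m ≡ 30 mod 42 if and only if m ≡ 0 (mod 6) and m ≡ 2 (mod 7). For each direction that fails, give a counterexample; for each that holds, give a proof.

Equivalent; both directions hold.

(←) If m ≡ 0 (mod 6) and m ≡ 2 (mod 7), then by the Chinese remainder theorem m ≡ 30 (mod 42). This is exactly m ≡ 30 (mod 42).

(→) Suppose m ≡ 30 (mod 42); write m = 42j + 30. Since 6 ∣ 42, reducing mod 6 gives m ≡ 30 ≡ 0 (mod 6); since 7 ∣ 42, reducing mod 7 gives m ≡ 30 ≡ 2 (mod 7).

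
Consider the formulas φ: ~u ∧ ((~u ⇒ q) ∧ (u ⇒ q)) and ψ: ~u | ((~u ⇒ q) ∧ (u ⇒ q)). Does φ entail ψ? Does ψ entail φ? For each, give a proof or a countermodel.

Only the forward implication holds.

[⇒] Assume the antecedent. If q is true, ~u | ((~u ⇒ q) ∧ (u ⇒ q)) reduces to true regardless of the other variables. If q is false, the antecedent cannot hold. Either way ~u | ((~u ⇒ q) ∧ (u ⇒ q)) holds.

[⇐] This fails. Under q = F, u = F, the left side is false but the right side is true.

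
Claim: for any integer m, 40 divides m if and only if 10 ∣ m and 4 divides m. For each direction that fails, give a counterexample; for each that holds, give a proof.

Not equivalent: only (⇒) holds.

(⟹) If 40 ∣ m, write m = 40q. Since 40 = 4·10, m = 10·(4q), so 10 ∣ m; and since 40 = 10·4, m = 4·(10q), so 4 ∣ m.

(⟸) This fails: take m = 20. Both 10 ∣ 20 and 4 ∣ 20, yet 20 is not a multiple of 40 (since 20 = 0·40 + 20), so 40 ∤ 20.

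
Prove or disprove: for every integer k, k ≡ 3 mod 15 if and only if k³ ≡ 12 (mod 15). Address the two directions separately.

The biconditional holds.

(→) Suppose k ≡ 3 mod 15. Write k = 15j + 3. Then (15j + 3)³ = 3375j³ + 2025j² + 405j + 27 = 15(225j³ + 135j² + 27j + 1) + 12, so k³ ≡ 12 (mod 15).

(←) Conversely, suppose k³ ≡ 12 (mod 15). The only residue r in {0, …, 14} with r³ ≡ 12 (mod 15) is r = 3, so k ≡ 3 (mod 15).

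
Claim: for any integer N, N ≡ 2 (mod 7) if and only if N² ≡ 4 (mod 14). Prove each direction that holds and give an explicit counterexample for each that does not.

[⇒] This fails: take N = 9. Then 9 ≡ 2 (mod 7), but 9² = 81 ≡ 11 (mod 14), not 4.

[⇐] This fails: take N = 12. Then 12² = 144 ≡ 4 (mod 14), yet 12 ≡ 5 (mod 7), not 2.

Neither direction holds.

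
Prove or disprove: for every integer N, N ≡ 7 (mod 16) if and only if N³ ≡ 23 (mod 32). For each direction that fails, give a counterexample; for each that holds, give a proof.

(⇒) fails; (⇐) holds.

(⟹) This fails: take N = 23. Then 23 ≡ 7 (mod 16), but 23³ = 12167 ≡ 7 (mod 32), not 23.

(⟸) Conversely, the residues r modulo 32 with r³ ≡ 23 (mod 32) are exactly {7}, and each is ≡ 7 (mod 16).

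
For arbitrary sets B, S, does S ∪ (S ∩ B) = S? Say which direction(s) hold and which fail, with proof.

(⊆) Let x ∈ S ∪ (S ∩ B). Then either x ∈ S and x ∉ B; or x ∈ B ∩ S. In each case x ∈ S, so S ∪ (S ∩ B) ⊆ S.

(⊇) Let x ∈ S. Then either x ∈ S and x ∉ B; or x ∈ B ∩ S. In each case x ∈ S ∪ (S ∩ B), so S ⊆ S ∪ (S ∩ B).

Both inclusions hold; the sets are equal.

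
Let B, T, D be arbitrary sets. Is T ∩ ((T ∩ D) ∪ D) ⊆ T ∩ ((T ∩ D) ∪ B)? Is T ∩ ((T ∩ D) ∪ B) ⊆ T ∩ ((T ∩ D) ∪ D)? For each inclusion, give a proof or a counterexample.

(⊆) Let x ∈ T ∩ ((T ∩ D) ∪ D). Then either x ∈ T ∩ D and x ∉ B; or x ∈ B ∩ T ∩ D. In each case x ∈ T ∩ ((T ∩ D) ∪ B), so T ∩ ((T ∩ D) ∪ D) ⊆ T ∩ ((T ∩ D) ∪ B).

(⊇) This inclusion fails. Take B = {1}, T = {1}, D = ∅; then 1 ∈ T ∩ ((T ∩ D) ∪ B) but 1 ∉ T ∩ ((T ∩ D) ∪ D).

The sets are not equal: only the forward inclusion holds.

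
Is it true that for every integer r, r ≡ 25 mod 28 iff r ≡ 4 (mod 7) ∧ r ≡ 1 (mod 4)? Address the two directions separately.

(⇒) Suppose r ≡ 25 (mod 28); write r = 28j + 25. Since 7 ∣ 28, reducing mod 7 gives r ≡ 25 ≡ 4 (mod 7); since 4 ∣ 28, reducing mod 4 gives r ≡ 25 ≡ 1 (mod 4).

(⇐) Conversely, if r ≡ 4 (mod 7) and r ≡ 1 (mod 4), then by the Chinese remainder theorem r ≡ 25 (mod 28). This is exactly r ≡ 25 (mod 28).

Both directions hold.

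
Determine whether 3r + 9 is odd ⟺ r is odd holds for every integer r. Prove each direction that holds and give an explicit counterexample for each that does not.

Neither direction holds.

Forward direction. This fails: r = 2 gives 3r + 9 = 15, which is odd, but 2 is even, not odd.

Converse. This also fails: r = 5 is odd, but 3r + 9 = 24 is even, not odd.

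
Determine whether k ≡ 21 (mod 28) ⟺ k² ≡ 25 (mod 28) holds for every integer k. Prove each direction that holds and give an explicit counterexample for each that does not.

Neither implication holds.

(⇒) This fails: take k = 21. Then 21 ≡ 21 (mod 28), but 21² = 441 ≡ 21 (mod 28), not 25.

(⇐) This fails: take k = 5. Then 5² = 25 ≡ 25 (mod 28), yet 5 ≡ 5 (mod 28), not 21.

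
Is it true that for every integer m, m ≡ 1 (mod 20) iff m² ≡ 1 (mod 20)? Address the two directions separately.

(⇒) holds; (⇐) fails.

(⇐) This fails: take m = 9. Then 9² = 81 ≡ 1 (mod 20), yet 9 ≡ 9 (mod 20), not 1.

(⇒) Suppose m ≡ 1 (mod 20). Write m = 20j + 1. Then (20j + 1)² = 400j² + 40j + 1 = 20(20j² + 2j) + 1, so m² ≡ 1 (mod 20).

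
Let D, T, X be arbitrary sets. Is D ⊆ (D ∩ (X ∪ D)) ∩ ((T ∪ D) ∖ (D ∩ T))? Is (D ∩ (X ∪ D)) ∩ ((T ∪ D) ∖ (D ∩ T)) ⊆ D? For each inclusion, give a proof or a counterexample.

(⟹) This inclusion fails. Take D = {1}, T = {1}, X = ∅; then 1 ∈ D but 1 ∉ (D ∩ (X ∪ D)) ∩ ((T ∪ D) ∖ (D ∩ T)).

(⟸) Let x ∈ (D ∩ (X ∪ D)) ∩ ((T ∪ D) ∖ (D ∩ T)). Then either x ∈ D and x ∉ T, X; or x ∈ D ∩ X and x ∉ T. In each case x ∈ D, so (D ∩ (X ∪ D)) ∩ ((T ∪ D) ∖ (D ∩ T)) ⊆ D.

The sets are not equal: only the reverse inclusion holds.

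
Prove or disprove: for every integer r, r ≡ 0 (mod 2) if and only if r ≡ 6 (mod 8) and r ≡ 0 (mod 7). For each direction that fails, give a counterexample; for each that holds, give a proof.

Not equivalent: only (⇐) holds.

Forward direction. This fails: r = 0 gives 0 ≡ 0 (mod 2) but 0 ≡ 0 (mod 8), so the conjunction on the right does not hold.

Converse. If r ≡ 6 (mod 8) and r ≡ 0 (mod 7), then by the Chinese remainder theorem r ≡ 14 (mod 56). Since 14 ≡ 0 (mod 2) and 2 ∣ 56, we get r ≡ 0 (mod 2).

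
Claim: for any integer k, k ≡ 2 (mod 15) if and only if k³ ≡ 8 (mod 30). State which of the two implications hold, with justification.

(→) This fails: take k = 17. Then 17 ≡ 2 (mod 15), but 17³ = 4913 ≡ 23 (mod 30), not 8.

(←) Conversely, the residues r modulo 30 with r³ ≡ 8 (mod 30) are exactly {2}, and each is ≡ 2 (mod 15).

The forward direction fails; the converse holds.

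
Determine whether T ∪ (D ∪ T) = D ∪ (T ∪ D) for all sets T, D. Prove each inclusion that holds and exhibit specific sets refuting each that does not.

The two sets are equal.

(⊆) Let x ∈ T ∪ (D ∪ T). Then either x ∈ T and x ∉ D; or x ∈ D and x ∉ T; or x ∈ T ∩ D. In each case x ∈ D ∪ (T ∪ D), so T ∪ (D ∪ T) ⊆ D ∪ (T ∪ D).

(⊇) Let x ∈ D ∪ (T ∪ D). Then either x ∈ T and x ∉ D; or x ∈ D and x ∉ T; or x ∈ T ∩ D. In each case x ∈ T ∪ (D ∪ T), so D ∪ (T ∪ D) ⊆ T ∪ (D ∪ T).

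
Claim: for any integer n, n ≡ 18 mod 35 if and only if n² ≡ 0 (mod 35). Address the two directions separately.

Neither direction holds.

(→) This fails: take n = 18. Then 18 ≡ 18 (mod 35), but 18² = 324 ≡ 9 (mod 35), not 0.

(←) This fails: take n = 0. Then 0² = 0 ≡ 0 (mod 35), yet 0 ≡ 0 (mod 35), not 18.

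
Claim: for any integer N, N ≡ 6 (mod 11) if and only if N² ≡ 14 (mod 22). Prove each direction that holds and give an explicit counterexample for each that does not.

Neither direction holds.

(⟹) This fails: take N = 17. Then 17 ≡ 6 (mod 11), but 17² = 289 ≡ 3 (mod 22), not 14.

(⟸) This fails: take N = 16. Then 16² = 256 ≡ 14 (mod 22), yet 16 ≡ 5 (mod 11), not 6.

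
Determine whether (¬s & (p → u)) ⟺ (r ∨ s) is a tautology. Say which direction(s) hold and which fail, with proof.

Neither direction holds.

[⇒] This fails. Under p = F, s = F, r = F, u = F, the left side is true but the right side is false.

[⇐] This fails. Under p = F, s = T, r = F, u = F, the left side is false but the right side is true.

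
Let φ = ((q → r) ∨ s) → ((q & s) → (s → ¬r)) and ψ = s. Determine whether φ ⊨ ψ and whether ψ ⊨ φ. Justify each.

Neither direction holds.

(→) This fails. Under s = F, r = F, q = F, the left side is true but the right side is false.

(←) This fails. Under s = T, r = T, q = T, the left side is false but the right side is true.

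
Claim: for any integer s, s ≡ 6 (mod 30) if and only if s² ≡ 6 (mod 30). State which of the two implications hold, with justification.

Only the forward implication holds.

[⇐] This fails: take s = 24. Then 24² = 576 ≡ 6 (mod 30), yet 24 ≡ 24 (mod 30), not 6.

[⇒] Suppose s ≡ 6 (mod 30). Write s = 30j + 6. Then (30j + 6)² = 900j² + 360j + 36 = 30(30j² + 12j + 1) + 6, so s² ≡ 6 (mod 30).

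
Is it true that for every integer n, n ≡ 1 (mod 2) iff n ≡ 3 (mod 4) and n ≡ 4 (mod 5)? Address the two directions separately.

(⟹) This fails: n = 1 gives 1 ≡ 1 (mod 2) but 1 ≡ 1 (mod 4), so the conjunction on the right does not hold.

(⟸) Conversely, if n ≡ 3 (mod 4) and n ≡ 4 (mod 5), then by the Chinese remainder theorem n ≡ 19 (mod 20). Since 19 ≡ 1 (mod 2) and 2 ∣ 20, we get n ≡ 1 (mod 2).

Not equivalent: only (⇐) holds.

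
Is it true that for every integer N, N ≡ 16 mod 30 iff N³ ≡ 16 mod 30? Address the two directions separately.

Both directions hold.

Forward direction. Suppose N ≡ 16 mod 30. Write N = 30j + 16. Then (30j + 16)³ = 27000j³ + 43200j² + 23040j + 4096 = 30(900j³ + 1440j² + 768j + 136) + 16, so N³ ≡ 16 (mod 30).

Converse. Suppose N³ ≡ 16 (mod 30). The only residue r in {0, …, 29} with r³ ≡ 16 (mod 30) is r = 16, so N ≡ 16 (mod 30).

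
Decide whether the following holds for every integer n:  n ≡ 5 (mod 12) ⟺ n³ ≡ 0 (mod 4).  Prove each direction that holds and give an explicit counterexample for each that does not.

(⇒) This fails: take n = 5. Then 5 ≡ 5 (mod 12), but 5³ = 125 ≡ 1 (mod 4), not 0.

(⇐) This fails: take n = 0. Then 0³ = 0 ≡ 0 (mod 4), yet 0 ≡ 0 (mod 12), not 5.

Both directions fail.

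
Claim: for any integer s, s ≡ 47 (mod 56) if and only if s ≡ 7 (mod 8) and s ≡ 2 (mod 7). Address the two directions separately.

(⇒) This fails: s = 47 gives 47 ≡ 47 (mod 56) but 47 ≡ 5 (mod 7), so the conjunction on the right does not hold.

(⇐) This fails: s = 23 satisfies both congruences on the right (23 ≡ 7 mod 8 and 23 ≡ 2 mod 7) yet 23 ≡ 23 (mod 56), not 47.

Neither implication holds.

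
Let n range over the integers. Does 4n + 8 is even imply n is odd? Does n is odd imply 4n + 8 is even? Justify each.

Not equivalent: only (⇐) holds.

(←) Suppose n is odd. Since 4 is even, 4n is even for every n, so 4n + 8 has the same parity as 8, which is even. Hence 4n + 8 is even.

(→) This fails: take n = 0. Then 4n + 8 = 8, which is even, yet n = 0 is even, not odd.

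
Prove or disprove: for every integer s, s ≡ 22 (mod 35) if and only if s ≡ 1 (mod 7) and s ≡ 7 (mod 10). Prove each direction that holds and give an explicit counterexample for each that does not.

Only the reverse direction holds.

(⟹) This fails: s = 22 gives 22 ≡ 22 (mod 35) but 22 ≡ 2 (mod 10), so the conjunction on the right does not hold.

(⟸) Conversely, if s ≡ 1 (mod 7) and s ≡ 7 (mod 10), then by the Chinese remainder theorem s ≡ 57 (mod 70). Since 57 ≡ 22 (mod 35) and 35 ∣ 70, we get s ≡ 22 (mod 35).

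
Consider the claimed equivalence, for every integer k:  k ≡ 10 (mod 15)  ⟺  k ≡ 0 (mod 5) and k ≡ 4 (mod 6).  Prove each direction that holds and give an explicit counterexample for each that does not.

Not equivalent: only (⇐) holds.

(⟹) This fails: k = 25 gives 25 ≡ 10 (mod 15) but 25 ≡ 1 (mod 6), so the conjunction on the right does not hold.

(⟸) Conversely, if k ≡ 0 (mod 5) and k ≡ 4 (mod 6), then by the Chinese remainder theorem k ≡ 10 (mod 30). Since 10 ≡ 10 (mod 15) and 15 ∣ 30, we get k ≡ 10 (mod 15).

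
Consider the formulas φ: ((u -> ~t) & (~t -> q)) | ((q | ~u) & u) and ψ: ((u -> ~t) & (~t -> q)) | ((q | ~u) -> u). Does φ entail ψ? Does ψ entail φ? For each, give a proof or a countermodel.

Not equivalent: only (⇒) holds.

(⟹) Assume the antecedent. If q is true, the consequent reduces to true regardless of the other variables. If q is false, the antecedent forces (u = F, q = F, t = T), and the consequent holds there. Either way the consequent holds.

(⟸) This fails. Under u = T, q = F, t = F, the left side is false but the right side is true.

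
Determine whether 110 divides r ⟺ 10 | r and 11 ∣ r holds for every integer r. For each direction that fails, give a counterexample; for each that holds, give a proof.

Both directions hold.

(←) Suppose 10 ∣ r and 11 ∣ r. Any common multiple of 10 and 11 is a multiple of their lcm; here gcd(10, 11) = 1, so lcm(10, 11) = 10·11 = 110, so 110 ∣ r.

(→) If 110 ∣ r, write r = 110q. Since 110 = 11·10, r = 10·(11q), so 10 ∣ r; and since 110 = 10·11, r = 11·(10q), so 11 ∣ r.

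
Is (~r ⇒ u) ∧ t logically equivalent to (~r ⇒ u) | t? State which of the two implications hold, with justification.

The forward direction holds; the converse fails.

(⟸) This fails. Under r = T, u = F, t = F, the left side is false but the right side is true.

(⟹) Assume the antecedent. If r is true, (~r ⇒ u) | t reduces to true regardless of the other variables. If r is false, the antecedent forces (r = F, u = T, t = T), and (~r ⇒ u) | t holds there. Either way (~r ⇒ u) | t holds.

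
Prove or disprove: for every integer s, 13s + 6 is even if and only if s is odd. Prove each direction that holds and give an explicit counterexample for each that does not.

Neither direction holds.

Forward direction. This fails: s = 2 gives 13s + 6 = 32, which is even, but 2 is even, not odd.

Converse. This also fails: s = 7 is odd, but 13s + 6 = 97 is odd, not even.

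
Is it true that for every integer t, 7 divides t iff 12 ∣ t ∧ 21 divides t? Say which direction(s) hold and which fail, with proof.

Only the converse holds.

[⇒] This fails: take t = 7. Certainly 7 ∣ 7, but 12 ∤ 7.

[⇐] Suppose 12 ∣ t and 21 ∣ t. Any common multiple of 12 and 21 is a multiple of their lcm; here lcm(12, 21) = 12·21/gcd(12, 21) = 252/3 = 84, so 84 ∣ t. Since 7 ∣ 84, it follows that 7 ∣ t.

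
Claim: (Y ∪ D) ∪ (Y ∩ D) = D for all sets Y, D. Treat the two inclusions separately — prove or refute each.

(⊆) fails; (⊇) holds.

Forward inclusion. This inclusion fails. Take Y = {1}, D = ∅; then 1 ∈ (Y ∪ D) ∪ (Y ∩ D) but 1 ∉ D.

Reverse inclusion. Let x ∈ D. Then either x ∈ D and x ∉ Y; or x ∈ Y ∩ D. In each case x ∈ (Y ∪ D) ∪ (Y ∩ D), so D ⊆ (Y ∪ D) ∪ (Y ∩ D).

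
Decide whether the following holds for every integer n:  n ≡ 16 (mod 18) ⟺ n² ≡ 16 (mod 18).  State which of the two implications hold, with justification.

[⇒] This fails: take n = 16. Then 16 ≡ 16 (mod 18), but 16² = 256 ≡ 4 (mod 18), not 16.

[⇐] This fails: take n = 4. Then 4² = 16 ≡ 16 (mod 18), yet 4 ≡ 4 (mod 18), not 16.

Neither implication holds.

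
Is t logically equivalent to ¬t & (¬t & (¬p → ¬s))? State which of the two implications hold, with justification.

Neither implication holds.

(→) This fails. Under p = F, s = F, t = T, the left side is true but the right side is false.

(←) This fails. Under p = F, s = F, t = F, the left side is false but the right side is true.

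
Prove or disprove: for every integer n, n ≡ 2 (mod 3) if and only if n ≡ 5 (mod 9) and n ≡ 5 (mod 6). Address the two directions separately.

Only the converse holds.

[⇒] This fails: n = 2 gives 2 ≡ 2 (mod 3) but 2 ≡ 2 (mod 9), so the conjunction on the right does not hold.

[⇐] Conversely, if n ≡ 5 (mod 9) and n ≡ 5 (mod 6), then by the Chinese remainder theorem n ≡ 5 (mod 18). Since 5 ≡ 2 (mod 3) and 3 ∣ 18, we get n ≡ 2 (mod 3).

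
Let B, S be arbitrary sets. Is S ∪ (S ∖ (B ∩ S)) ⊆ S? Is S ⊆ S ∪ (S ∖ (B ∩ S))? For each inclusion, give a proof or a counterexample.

(⟹) Let x ∈ S ∪ (S ∖ (B ∩ S)). Then either x ∈ S and x ∉ B; or x ∈ B ∩ S. In each case x ∈ S, so S ∪ (S ∖ (B ∩ S)) ⊆ S.

(⟸) Let x ∈ S. Then either x ∈ S and x ∉ B; or x ∈ B ∩ S. In each case x ∈ S ∪ (S ∖ (B ∩ S)), so S ⊆ S ∪ (S ∖ (B ∩ S)).

Both inclusions hold.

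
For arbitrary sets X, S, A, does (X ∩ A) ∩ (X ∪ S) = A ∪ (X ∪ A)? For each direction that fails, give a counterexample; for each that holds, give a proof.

(⊆) holds; (⊇) fails.

(⊆) Let x ∈ (X ∩ A) ∩ (X ∪ S). Then either x ∈ X ∩ A and x ∉ S; or x ∈ X ∩ S ∩ A. In each case x ∈ A ∪ (X ∪ A), so (X ∩ A) ∩ (X ∪ S) ⊆ A ∪ (X ∪ A).

(⊇) This inclusion fails. Take X = {1}, S = ∅, A = ∅; then 1 ∈ A ∪ (X ∪ A) but 1 ∉ (X ∩ A) ∩ (X ∪ S).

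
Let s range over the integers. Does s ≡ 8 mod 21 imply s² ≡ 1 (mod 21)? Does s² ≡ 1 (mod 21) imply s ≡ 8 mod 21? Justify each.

The forward direction holds; the converse fails.

[⇒] Suppose s ≡ 8 mod 21. Write s = 21j + 8. Then (21j + 8)² = 441j² + 336j + 64 = 21(21j² + 16j + 3) + 1, so s² ≡ 1 (mod 21).

[⇐] This fails: take s = 1. Then 1² = 1 ≡ 1 (mod 21), yet 1 ≡ 1 (mod 21), not 8.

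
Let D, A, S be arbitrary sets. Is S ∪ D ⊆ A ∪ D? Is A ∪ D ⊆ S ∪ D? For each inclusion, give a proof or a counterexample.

Forward inclusion. This inclusion fails. Take D = ∅, A = ∅, S = {1}; then 1 ∈ S ∪ D but 1 ∉ A ∪ D.

Reverse inclusion. This inclusion fails. Take D = ∅, A = {1}, S = ∅; then 1 ∈ A ∪ D but 1 ∉ S ∪ D.

Neither inclusion holds.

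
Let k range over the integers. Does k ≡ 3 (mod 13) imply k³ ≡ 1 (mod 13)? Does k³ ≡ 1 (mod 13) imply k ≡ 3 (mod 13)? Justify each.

Only the forward direction holds.

(⟹) Suppose k ≡ 3 (mod 13). Write k = 13j + 3. Then (13j + 3)³ = 2197j³ + 1521j² + 351j + 27 = 13(169j³ + 117j² + 27j + 2) + 1, so k³ ≡ 1 (mod 13).

(⟸) This fails: take k = 1. Then 1³ = 1 ≡ 1 (mod 13), yet 1 ≡ 1 (mod 13), not 3.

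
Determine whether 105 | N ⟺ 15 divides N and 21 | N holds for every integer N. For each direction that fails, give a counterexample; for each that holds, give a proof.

The biconditional holds.

(→) If 105 ∣ N, write N = 105q. Since 105 = 7·15, N = 15·(7q), so 15 ∣ N; and since 105 = 5·21, N = 21·(5q), so 21 ∣ N.

(←) Suppose 15 ∣ N and 21 ∣ N. Any common multiple of 15 and 21 is a multiple of their lcm; here lcm(15, 21) = 15·21/gcd(15, 21) = 315/3 = 105, so 105 ∣ N.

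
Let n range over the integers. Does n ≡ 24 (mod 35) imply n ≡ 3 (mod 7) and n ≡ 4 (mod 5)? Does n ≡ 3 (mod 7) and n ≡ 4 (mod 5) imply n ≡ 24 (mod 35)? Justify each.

(→) Suppose n ≡ 24 (mod 35); write n = 35j + 24. Since 7 ∣ 35, reducing mod 7 gives n ≡ 24 ≡ 3 (mod 7); since 5 ∣ 35, reducing mod 5 gives n ≡ 24 ≡ 4 (mod 5).

(←) Conversely, if n ≡ 3 (mod 7) and n ≡ 4 (mod 5), then by the Chinese remainder theorem n ≡ 24 (mod 35). This is exactly n ≡ 24 (mod 35).

Both directions hold.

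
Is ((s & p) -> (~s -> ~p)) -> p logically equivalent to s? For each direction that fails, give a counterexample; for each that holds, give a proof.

Forward direction. This fails. Under s = F, p = T, the left side is true but the right side is false.

Converse. This fails. Under s = T, p = F, the left side is false but the right side is true.

Both directions fail.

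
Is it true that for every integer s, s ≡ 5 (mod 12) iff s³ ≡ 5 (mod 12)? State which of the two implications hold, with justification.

(⟹) Suppose s ≡ 5 (mod 12). Write s = 12j + 5. Then (12j + 5)³ = 1728j³ + 2160j² + 900j + 125 = 12(144j³ + 180j² + 75j + 10) + 5, so s³ ≡ 5 (mod 12).

(⟸) For the converse, argue contrapositively. If s ≢ 5 (mod 12), then s is congruent to one of 0, 1, 2, 3, 4, 6, 7, 8, 9, 10, 11 modulo 12, and these give s³ ≡ 0, 1, 8, 3, 4, 0, 7, 8, 9, 4, 11 respectively — never 5.

Both directions hold.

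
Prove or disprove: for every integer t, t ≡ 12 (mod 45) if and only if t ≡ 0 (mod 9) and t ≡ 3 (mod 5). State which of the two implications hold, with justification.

Forward direction. This fails: t = 12 gives 12 ≡ 12 (mod 45) but 12 ≡ 3 (mod 9), so the conjunction on the right does not hold.

Converse. This fails: t = 18 satisfies both congruences on the right (18 ≡ 0 mod 9 and 18 ≡ 3 mod 5) yet 18 ≡ 18 (mod 45), not 12.

Neither implication holds.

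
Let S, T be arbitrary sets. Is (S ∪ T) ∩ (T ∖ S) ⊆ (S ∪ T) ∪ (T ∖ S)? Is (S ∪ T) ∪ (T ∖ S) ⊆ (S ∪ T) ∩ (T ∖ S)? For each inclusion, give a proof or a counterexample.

(⟸) This inclusion fails. Take S = {1}, T = ∅; then 1 ∈ (S ∪ T) ∪ (T ∖ S) but 1 ∉ (S ∪ T) ∩ (T ∖ S).

(⟹) Let x ∈ (S ∪ T) ∩ (T ∖ S). Then x ∈ T and x ∉ S, from which x ∈ (S ∪ T) ∪ (T ∖ S).

The sets are not equal: only the forward inclusion holds.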